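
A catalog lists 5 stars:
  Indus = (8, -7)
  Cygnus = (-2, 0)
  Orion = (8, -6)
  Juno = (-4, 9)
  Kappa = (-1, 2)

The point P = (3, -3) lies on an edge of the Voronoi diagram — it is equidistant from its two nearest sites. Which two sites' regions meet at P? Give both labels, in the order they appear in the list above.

Squared distances from P to each site:
d²(P, Indus) = (3−8)² + (-3−(-7))² = 25 + 16 = 41
d²(P, Cygnus) = (3−(-2))² + (-3−0)² = 25 + 9 = 34
d²(P, Orion) = (3−8)² + (-3−(-6))² = 25 + 9 = 34
d²(P, Juno) = (3−(-4))² + (-3−9)² = 49 + 144 = 193
d²(P, Kappa) = (3−(-1))² + (-3−2)² = 16 + 25 = 41
P is equidistant from Cygnus and Orion (both at squared distance 34), and every other site is strictly farther — so P lies on the Cygnus–Orion Voronoi edge.

Cygnus and Orion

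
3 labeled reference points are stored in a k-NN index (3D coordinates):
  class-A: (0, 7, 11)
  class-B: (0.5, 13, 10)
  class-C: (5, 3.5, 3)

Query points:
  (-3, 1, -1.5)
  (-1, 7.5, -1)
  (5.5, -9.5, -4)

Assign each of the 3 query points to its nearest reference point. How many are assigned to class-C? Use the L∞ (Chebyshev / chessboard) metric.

(-3, 1, -1.5) — d to each: class-A:12.5, class-B:12, class-C:8 → nearest is class-C
(-1, 7.5, -1) — d to each: class-A:12, class-B:11, class-C:6 → nearest is class-C
(5.5, -9.5, -4) — d to each: class-A:16.5, class-B:22.5, class-C:13 → nearest is class-C
3 of the 3 points have class-C as nearest.

3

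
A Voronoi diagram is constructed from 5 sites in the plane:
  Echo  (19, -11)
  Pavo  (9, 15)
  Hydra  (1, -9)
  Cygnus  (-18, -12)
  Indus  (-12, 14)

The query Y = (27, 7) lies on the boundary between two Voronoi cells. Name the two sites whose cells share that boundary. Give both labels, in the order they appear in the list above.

Squared distances from Y to each site:
d²(Y, Echo) = 64 + 324 = 388
d²(Y, Pavo) = 324 + 64 = 388
d²(Y, Hydra) = 676 + 256 = 932
d²(Y, Cygnus) = 2025 + 361 = 2386
d²(Y, Indus) = 1521 + 49 = 1570
Y is equidistant from Echo and Pavo (both at squared distance 388), and every other site is strictly farther — so Y lies on the Echo–Pavo Voronoi edge.

Echo and Pavo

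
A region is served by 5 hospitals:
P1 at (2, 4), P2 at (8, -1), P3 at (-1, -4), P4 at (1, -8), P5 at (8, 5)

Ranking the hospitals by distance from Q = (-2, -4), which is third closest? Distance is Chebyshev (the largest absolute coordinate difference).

d(Q,P1) = max(4, 8) = 8
d(Q,P2) = max(10, 3) = 10
d(Q,P3) = max(1, 0) = 1
d(Q,P4) = max(3, 4) = 4
d(Q,P5) = max(10, 9) = 10
Sorted ascending: P3, P4, P1, P2, … — the third-nearest is P1.

P1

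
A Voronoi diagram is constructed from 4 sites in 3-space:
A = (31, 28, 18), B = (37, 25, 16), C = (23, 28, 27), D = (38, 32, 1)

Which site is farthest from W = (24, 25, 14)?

D

Compare squared distances (the ordering matches that of the actual distances):
|WA|² = 49 + 9 + 16 = 74
|WB|² = 169 + 0 + 4 = 173
|WC|² = 1 + 9 + 169 = 179
|WD|² = 196 + 49 + 169 = 414
The largest is to D.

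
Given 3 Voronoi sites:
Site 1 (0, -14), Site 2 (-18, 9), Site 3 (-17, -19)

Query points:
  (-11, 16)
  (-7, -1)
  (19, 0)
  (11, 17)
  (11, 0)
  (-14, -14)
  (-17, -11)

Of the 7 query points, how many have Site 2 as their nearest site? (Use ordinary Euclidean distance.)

2

(-11, 16) — d² to each: Site 1:1021, Site 2:98, Site 3:1261 → nearest is Site 2
(-7, -1) — d² to each: Site 1:218, Site 2:221, Site 3:424 → nearest is Site 1
(19, 0) — d² to each: Site 1:557, Site 2:1450, Site 3:1657 → nearest is Site 1
(11, 17) — d² to each: Site 1:1082, Site 2:905, Site 3:2080 → nearest is Site 2
(11, 0) — d² to each: Site 1:317, Site 2:922, Site 3:1145 → nearest is Site 1
(-14, -14) — d² to each: Site 1:196, Site 2:545, Site 3:34 → nearest is Site 3
(-17, -11) — d² to each: Site 1:298, Site 2:401, Site 3:64 → nearest is Site 3
2 of the 7 points have Site 2 as nearest.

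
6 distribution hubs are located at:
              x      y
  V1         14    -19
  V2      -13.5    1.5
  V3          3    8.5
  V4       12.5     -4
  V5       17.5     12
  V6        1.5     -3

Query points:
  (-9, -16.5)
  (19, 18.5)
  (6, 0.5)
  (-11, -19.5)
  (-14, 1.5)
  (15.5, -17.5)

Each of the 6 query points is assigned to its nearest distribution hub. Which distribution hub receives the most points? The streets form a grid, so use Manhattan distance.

(-9, -16.5) — d to each: V1:25.5, V2:22.5, V3:37, V4:34, V5:55, V6:24 → nearest is V2
(19, 18.5) — d to each: V1:42.5, V2:49.5, V3:26, V4:29, V5:8, V6:39 → nearest is V5
(6, 0.5) — d to each: V1:27.5, V2:20.5, V3:11, V4:11, V5:23, V6:8 → nearest is V6
(-11, -19.5) — d to each: V1:25.5, V2:23.5, V3:42, V4:39, V5:60, V6:29 → nearest is V2
(-14, 1.5) — d to each: V1:48.5, V2:0.5, V3:24, V4:32, V5:42, V6:20 → nearest is V2
(15.5, -17.5) — d to each: V1:3, V2:48, V3:38.5, V4:16.5, V5:31.5, V6:28.5 → nearest is V1
Tally — V1:1, V2:3, V5:1, V6:1. V2 captures the most (3).

V2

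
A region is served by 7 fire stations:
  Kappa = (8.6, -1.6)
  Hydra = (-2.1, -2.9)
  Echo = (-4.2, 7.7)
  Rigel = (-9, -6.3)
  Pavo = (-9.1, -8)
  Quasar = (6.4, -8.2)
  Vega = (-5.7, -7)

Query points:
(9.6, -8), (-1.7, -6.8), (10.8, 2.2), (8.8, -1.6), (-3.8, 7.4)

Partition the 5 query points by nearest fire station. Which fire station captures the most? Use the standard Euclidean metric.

(9.6, -8) — d² to each: Kappa:41.96, Hydra:162.9, Echo:436.93, Rigel:348.85, Pavo:349.69, Quasar:10.28, Vega:235.09 → nearest is Quasar
(-1.7, -6.8) — d² to each: Kappa:133.13, Hydra:15.37, Echo:216.5, Rigel:53.54, Pavo:56.2, Quasar:67.57, Vega:16.04 → nearest is Hydra
(10.8, 2.2) — d² to each: Kappa:19.28, Hydra:192.42, Echo:255.25, Rigel:464.29, Pavo:500.05, Quasar:127.52, Vega:356.89 → nearest is Kappa
(8.8, -1.6) — d² to each: Kappa:0.04, Hydra:120.5, Echo:255.49, Rigel:338.93, Pavo:361.37, Quasar:49.32, Vega:239.41 → nearest is Kappa
(-3.8, 7.4) — d² to each: Kappa:234.76, Hydra:108.98, Echo:0.25, Rigel:214.73, Pavo:265.25, Quasar:347.4, Vega:210.97 → nearest is Echo
Tally — Kappa:2, Hydra:1, Echo:1, Quasar:1. Kappa captures the most (2).

Kappa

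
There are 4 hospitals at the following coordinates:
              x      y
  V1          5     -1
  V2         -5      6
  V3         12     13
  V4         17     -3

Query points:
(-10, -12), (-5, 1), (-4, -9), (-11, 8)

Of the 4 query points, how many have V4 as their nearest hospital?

(-10, -12) — d² to each: V1:346, V2:349, V3:1109, V4:810 → nearest is V1
(-5, 1) — d² to each: V1:104, V2:25, V3:433, V4:500 → nearest is V2
(-4, -9) — d² to each: V1:145, V2:226, V3:740, V4:477 → nearest is V1
(-11, 8) — d² to each: V1:337, V2:40, V3:554, V4:905 → nearest is V2
0 of the 4 points have V4 as nearest.

0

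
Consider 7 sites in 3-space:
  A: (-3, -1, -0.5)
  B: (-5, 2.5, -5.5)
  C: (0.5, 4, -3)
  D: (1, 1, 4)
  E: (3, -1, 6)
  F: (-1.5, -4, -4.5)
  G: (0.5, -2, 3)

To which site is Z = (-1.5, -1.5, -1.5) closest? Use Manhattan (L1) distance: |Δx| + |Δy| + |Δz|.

A

d(Z,A) = 1.5 + 0.5 + 1 = 3
d(Z,B) = 3.5 + 4 + 4 = 11.5
d(Z,C) = 2 + 5.5 + 1.5 = 9
d(Z,D) = 2.5 + 2.5 + 5.5 = 10.5
d(Z,E) = 4.5 + 0.5 + 7.5 = 12.5
d(Z,F) = 0 + 2.5 + 3 = 5.5
d(Z,G) = 2 + 0.5 + 4.5 = 7
Minimum is at A.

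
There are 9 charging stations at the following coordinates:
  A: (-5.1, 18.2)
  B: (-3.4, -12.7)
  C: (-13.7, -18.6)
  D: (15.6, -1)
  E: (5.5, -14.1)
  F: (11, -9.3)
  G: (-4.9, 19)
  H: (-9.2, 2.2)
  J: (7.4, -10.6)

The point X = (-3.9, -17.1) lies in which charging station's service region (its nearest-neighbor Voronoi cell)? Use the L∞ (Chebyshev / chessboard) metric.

d(X,A) = max(1.2, 35.3) = 35.3
d(X,B) = max(0.5, 4.4) = 4.4
d(X,C) = max(9.8, 1.5) = 9.8
d(X,D) = max(19.5, 16.1) = 19.5
d(X,E) = max(9.4, 3) = 9.4
d(X,F) = max(14.9, 7.8) = 14.9
d(X,G) = max(1, 36.1) = 36.1
d(X,H) = max(5.3, 19.3) = 19.3
d(X,J) = max(11.3, 6.5) = 11.3
Minimum is at B.

B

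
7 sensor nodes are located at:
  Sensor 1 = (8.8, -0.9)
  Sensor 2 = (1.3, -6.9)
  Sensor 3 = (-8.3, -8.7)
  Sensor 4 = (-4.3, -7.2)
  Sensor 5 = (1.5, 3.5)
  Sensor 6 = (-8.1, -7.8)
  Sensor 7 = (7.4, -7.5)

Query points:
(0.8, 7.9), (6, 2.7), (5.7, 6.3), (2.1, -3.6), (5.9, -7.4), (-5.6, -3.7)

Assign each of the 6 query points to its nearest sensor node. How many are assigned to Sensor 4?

(0.8, 7.9) — d² to each: Sensor 1:141.44, Sensor 2:219.29, Sensor 3:358.37, Sensor 4:254.02, Sensor 5:19.85, Sensor 6:325.7, Sensor 7:280.72 → nearest is Sensor 5
(6, 2.7) — d² to each: Sensor 1:20.8, Sensor 2:114.25, Sensor 3:334.45, Sensor 4:204.1, Sensor 5:20.89, Sensor 6:309.06, Sensor 7:106 → nearest is Sensor 1
(5.7, 6.3) — d² to each: Sensor 1:61.45, Sensor 2:193.6, Sensor 3:421, Sensor 4:282.25, Sensor 5:25.48, Sensor 6:389.25, Sensor 7:193.33 → nearest is Sensor 5
(2.1, -3.6) — d² to each: Sensor 1:52.18, Sensor 2:11.53, Sensor 3:134.17, Sensor 4:53.92, Sensor 5:50.77, Sensor 6:121.68, Sensor 7:43.3 → nearest is Sensor 2
(5.9, -7.4) — d² to each: Sensor 1:50.66, Sensor 2:21.41, Sensor 3:203.33, Sensor 4:104.08, Sensor 5:138.17, Sensor 6:196.16, Sensor 7:2.26 → nearest is Sensor 7
(-5.6, -3.7) — d² to each: Sensor 1:215.2, Sensor 2:57.85, Sensor 3:32.29, Sensor 4:13.94, Sensor 5:102.25, Sensor 6:23.06, Sensor 7:183.44 → nearest is Sensor 4
1 of the 6 points has Sensor 4 as nearest.

1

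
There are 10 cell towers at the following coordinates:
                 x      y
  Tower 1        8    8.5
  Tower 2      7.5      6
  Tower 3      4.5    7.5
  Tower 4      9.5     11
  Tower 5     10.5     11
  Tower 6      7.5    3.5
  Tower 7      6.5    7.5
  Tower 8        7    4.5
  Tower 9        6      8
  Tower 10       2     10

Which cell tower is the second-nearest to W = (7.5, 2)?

Tower 8

Compare squared distances (the ordering matches that of the actual distances):
d²(W, Tower 1) = 0.25 + 42.25 = 42.5
d²(W, Tower 2) = 0 + 16 = 16
d²(W, Tower 3) = 9 + 30.25 = 39.25
d²(W, Tower 4) = 4 + 81 = 85
d²(W, Tower 5) = 9 + 81 = 90
d²(W, Tower 6) = 0 + 2.25 = 2.25
d²(W, Tower 7) = 1 + 30.25 = 31.25
d²(W, Tower 8) = 0.25 + 6.25 = 6.5
d²(W, Tower 9) = 2.25 + 36 = 38.25
d²(W, Tower 10) = 30.25 + 64 = 94.25
Sorted ascending: Tower 6, Tower 8, Tower 2, … — the second-nearest is Tower 8.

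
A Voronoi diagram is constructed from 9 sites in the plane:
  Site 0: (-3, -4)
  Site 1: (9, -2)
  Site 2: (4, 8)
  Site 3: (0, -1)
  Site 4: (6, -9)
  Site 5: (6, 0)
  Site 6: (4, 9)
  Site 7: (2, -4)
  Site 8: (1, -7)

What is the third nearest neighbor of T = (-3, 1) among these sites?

Site 7

Compare squared distances (the ordering matches that of the actual distances):
d²(T, Site 0) = (-3−(-3))² + (1−(-4))² = 0 + 25 = 25
d²(T, Site 1) = (-3−9)² + (1−(-2))² = 144 + 9 = 153
d²(T, Site 2) = (-3−4)² + (1−8)² = 49 + 49 = 98
d²(T, Site 3) = (-3−0)² + (1−(-1))² = 9 + 4 = 13
d²(T, Site 4) = (-3−6)² + (1−(-9))² = 81 + 100 = 181
d²(T, Site 5) = (-3−6)² + (1−0)² = 81 + 1 = 82
d²(T, Site 6) = (-3−4)² + (1−9)² = 49 + 64 = 113
d²(T, Site 7) = (-3−2)² + (1−(-4))² = 25 + 25 = 50
d²(T, Site 8) = (-3−1)² + (1−(-7))² = 16 + 64 = 80
Sorted ascending: Site 3, Site 0, Site 7, Site 8, … — the third-nearest is Site 7.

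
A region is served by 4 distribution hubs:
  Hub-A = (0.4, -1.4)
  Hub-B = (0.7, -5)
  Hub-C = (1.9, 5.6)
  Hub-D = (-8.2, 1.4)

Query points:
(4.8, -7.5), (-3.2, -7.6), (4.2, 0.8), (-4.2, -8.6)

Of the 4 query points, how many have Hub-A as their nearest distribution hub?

1

(4.8, -7.5) — d² to each: Hub-A:56.57, Hub-B:23.06, Hub-C:180.02, Hub-D:248.21 → nearest is Hub-B
(-3.2, -7.6) — d² to each: Hub-A:51.4, Hub-B:21.97, Hub-C:200.25, Hub-D:106 → nearest is Hub-B
(4.2, 0.8) — d² to each: Hub-A:19.28, Hub-B:45.89, Hub-C:28.33, Hub-D:154.12 → nearest is Hub-A
(-4.2, -8.6) — d² to each: Hub-A:73, Hub-B:36.97, Hub-C:238.85, Hub-D:116 → nearest is Hub-B
1 of the 4 points has Hub-A as nearest.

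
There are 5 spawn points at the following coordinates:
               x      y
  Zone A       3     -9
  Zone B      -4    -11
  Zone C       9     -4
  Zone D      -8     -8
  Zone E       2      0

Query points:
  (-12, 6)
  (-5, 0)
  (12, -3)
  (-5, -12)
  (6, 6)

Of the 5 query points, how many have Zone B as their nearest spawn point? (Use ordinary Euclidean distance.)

(-12, 6) — d² to each: Zone A:450, Zone B:353, Zone C:541, Zone D:212, Zone E:232 → nearest is Zone D
(-5, 0) — d² to each: Zone A:145, Zone B:122, Zone C:212, Zone D:73, Zone E:49 → nearest is Zone E
(12, -3) — d² to each: Zone A:117, Zone B:320, Zone C:10, Zone D:425, Zone E:109 → nearest is Zone C
(-5, -12) — d² to each: Zone A:73, Zone B:2, Zone C:260, Zone D:25, Zone E:193 → nearest is Zone B
(6, 6) — d² to each: Zone A:234, Zone B:389, Zone C:109, Zone D:392, Zone E:52 → nearest is Zone E
1 of the 5 points has Zone B as nearest.

1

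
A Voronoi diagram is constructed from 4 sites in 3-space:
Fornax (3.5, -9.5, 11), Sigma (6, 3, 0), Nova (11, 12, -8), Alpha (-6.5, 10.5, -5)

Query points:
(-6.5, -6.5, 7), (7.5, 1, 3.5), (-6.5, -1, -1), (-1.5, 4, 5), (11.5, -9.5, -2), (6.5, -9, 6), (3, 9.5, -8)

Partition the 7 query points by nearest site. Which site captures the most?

Sigma

(-6.5, -6.5, 7) — d² to each: Fornax:125, Sigma:295.5, Nova:873.5, Alpha:433 → nearest is Fornax
(7.5, 1, 3.5) — d² to each: Fornax:182.5, Sigma:18.5, Nova:265.5, Alpha:358.5 → nearest is Sigma
(-6.5, -1, -1) — d² to each: Fornax:316.25, Sigma:173.25, Nova:524.25, Alpha:148.25 → nearest is Alpha
(-1.5, 4, 5) — d² to each: Fornax:243.25, Sigma:82.25, Nova:389.25, Alpha:167.25 → nearest is Sigma
(11.5, -9.5, -2) — d² to each: Fornax:233, Sigma:190.5, Nova:498.5, Alpha:733 → nearest is Sigma
(6.5, -9, 6) — d² to each: Fornax:34.25, Sigma:180.25, Nova:657.25, Alpha:670.25 → nearest is Fornax
(3, 9.5, -8) — d² to each: Fornax:722.25, Sigma:115.25, Nova:70.25, Alpha:100.25 → nearest is Nova
Tally — Fornax:2, Sigma:3, Nova:1, Alpha:1. Sigma captures the most (3).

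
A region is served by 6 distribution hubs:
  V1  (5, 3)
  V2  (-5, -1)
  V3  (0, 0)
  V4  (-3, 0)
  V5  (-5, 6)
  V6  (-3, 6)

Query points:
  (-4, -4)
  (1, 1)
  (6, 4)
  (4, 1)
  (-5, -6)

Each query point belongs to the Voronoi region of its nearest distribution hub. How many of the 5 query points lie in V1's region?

(-4, -4) — d² to each: V1:130, V2:10, V3:32, V4:17, V5:101, V6:101 → nearest is V2
(1, 1) — d² to each: V1:20, V2:40, V3:2, V4:17, V5:61, V6:41 → nearest is V3
(6, 4) — d² to each: V1:2, V2:146, V3:52, V4:97, V5:125, V6:85 → nearest is V1
(4, 1) — d² to each: V1:5, V2:85, V3:17, V4:50, V5:106, V6:74 → nearest is V1
(-5, -6) — d² to each: V1:181, V2:25, V3:61, V4:40, V5:144, V6:148 → nearest is V2
2 of the 5 points have V1 as nearest.

2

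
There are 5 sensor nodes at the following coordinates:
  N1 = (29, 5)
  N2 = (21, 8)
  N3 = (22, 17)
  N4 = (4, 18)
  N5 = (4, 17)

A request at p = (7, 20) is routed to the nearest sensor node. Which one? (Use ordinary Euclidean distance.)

Squared Euclidean distances:
|pN1|² = (7−29)² + (20−5)² = 484 + 225 = 709
|pN2|² = (7−21)² + (20−8)² = 196 + 144 = 340
|pN3|² = (7−22)² + (20−17)² = 225 + 9 = 234
|pN4|² = (7−4)² + (20−18)² = 9 + 4 = 13
|pN5|² = (7−4)² + (20−17)² = 9 + 9 = 18
The smallest is to N4, so p lies in the Voronoi region of N4.

N4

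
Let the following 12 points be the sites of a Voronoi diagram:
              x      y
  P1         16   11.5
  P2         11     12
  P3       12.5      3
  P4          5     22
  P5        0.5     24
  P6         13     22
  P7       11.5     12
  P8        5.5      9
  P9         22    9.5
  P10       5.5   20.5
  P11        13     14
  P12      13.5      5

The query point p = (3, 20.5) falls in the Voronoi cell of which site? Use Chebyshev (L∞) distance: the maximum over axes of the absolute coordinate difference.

P4

d(p,P1) = max(13, 9) = 13
d(p,P2) = max(8, 8.5) = 8.5
d(p,P3) = max(9.5, 17.5) = 17.5
d(p,P4) = max(2, 1.5) = 2
d(p,P5) = max(2.5, 3.5) = 3.5
d(p,P6) = max(10, 1.5) = 10
d(p,P7) = max(8.5, 8.5) = 8.5
d(p,P8) = max(2.5, 11.5) = 11.5
d(p,P9) = max(19, 11) = 19
d(p, P10) = max(2.5, 0) = 2.5
d(p, P11) = max(10, 6.5) = 10
d(p, P12) = max(10.5, 15.5) = 15.5
The smallest is to P4, so p lies in the Voronoi region of P4.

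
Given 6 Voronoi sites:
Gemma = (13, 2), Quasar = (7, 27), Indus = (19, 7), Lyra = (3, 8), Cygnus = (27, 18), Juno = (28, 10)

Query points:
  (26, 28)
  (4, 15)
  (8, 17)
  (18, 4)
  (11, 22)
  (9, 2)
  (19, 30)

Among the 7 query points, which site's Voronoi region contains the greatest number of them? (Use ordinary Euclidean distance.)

(26, 28) — d² to each: Gemma:845, Quasar:362, Indus:490, Lyra:929, Cygnus:101, Juno:328 → nearest is Cygnus
(4, 15) — d² to each: Gemma:250, Quasar:153, Indus:289, Lyra:50, Cygnus:538, Juno:601 → nearest is Lyra
(8, 17) — d² to each: Gemma:250, Quasar:101, Indus:221, Lyra:106, Cygnus:362, Juno:449 → nearest is Quasar
(18, 4) — d² to each: Gemma:29, Quasar:650, Indus:10, Lyra:241, Cygnus:277, Juno:136 → nearest is Indus
(11, 22) — d² to each: Gemma:404, Quasar:41, Indus:289, Lyra:260, Cygnus:272, Juno:433 → nearest is Quasar
(9, 2) — d² to each: Gemma:16, Quasar:629, Indus:125, Lyra:72, Cygnus:580, Juno:425 → nearest is Gemma
(19, 30) — d² to each: Gemma:820, Quasar:153, Indus:529, Lyra:740, Cygnus:208, Juno:481 → nearest is Quasar
Tally — Gemma:1, Quasar:3, Indus:1, Lyra:1, Cygnus:1. Quasar captures the most (3).

Quasar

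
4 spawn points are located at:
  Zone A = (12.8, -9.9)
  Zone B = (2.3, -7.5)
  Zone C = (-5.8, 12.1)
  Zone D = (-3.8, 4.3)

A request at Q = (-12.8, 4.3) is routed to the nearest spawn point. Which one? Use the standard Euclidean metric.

Since √ is increasing, it suffices to compare squared distances:
d²(Q, Zone A) = (-12.8−12.8)² + (4.3−(-9.9))² = 655.36 + 201.64 = 857
d²(Q, Zone B) = (-12.8−2.3)² + (4.3−(-7.5))² = 228.01 + 139.24 = 367.25
d²(Q, Zone C) = (-12.8−(-5.8))² + (4.3−12.1)² = 49 + 60.84 = 109.84
d²(Q, Zone D) = (-12.8−(-3.8))² + (4.3−4.3)² = 81 + 0 = 81
The smallest is to Zone D, so Q lies in the Voronoi region of Zone D.

Zone D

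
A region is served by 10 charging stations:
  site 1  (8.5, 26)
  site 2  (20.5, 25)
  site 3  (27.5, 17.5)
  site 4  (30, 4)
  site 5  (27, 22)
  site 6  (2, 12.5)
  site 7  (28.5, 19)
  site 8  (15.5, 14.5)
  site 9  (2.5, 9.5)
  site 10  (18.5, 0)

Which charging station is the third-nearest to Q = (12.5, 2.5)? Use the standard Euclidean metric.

site 8

Since √ is increasing, it suffices to compare squared distances:
d²(Q, site 1) = (12.5−8.5)² + (2.5−26)² = 16 + 552.25 = 568.25
d²(Q, site 2) = (12.5−20.5)² + (2.5−25)² = 64 + 506.25 = 570.25
d²(Q, site 3) = (12.5−27.5)² + (2.5−17.5)² = 225 + 225 = 450
d²(Q, site 4) = (12.5−30)² + (2.5−4)² = 306.25 + 2.25 = 308.5
d²(Q, site 5) = (12.5−27)² + (2.5−22)² = 210.25 + 380.25 = 590.5
d²(Q, site 6) = (12.5−2)² + (2.5−12.5)² = 110.25 + 100 = 210.25
d²(Q, site 7) = (12.5−28.5)² + (2.5−19)² = 256 + 272.25 = 528.25
d²(Q, site 8) = (12.5−15.5)² + (2.5−14.5)² = 9 + 144 = 153
d²(Q, site 9) = (12.5−2.5)² + (2.5−9.5)² = 100 + 49 = 149
d²(Q, site 10) = (12.5−18.5)² + (2.5−0)² = 36 + 6.25 = 42.25
Sorted ascending: site 10, site 9, site 8, site 6, … — the third-nearest is site 8.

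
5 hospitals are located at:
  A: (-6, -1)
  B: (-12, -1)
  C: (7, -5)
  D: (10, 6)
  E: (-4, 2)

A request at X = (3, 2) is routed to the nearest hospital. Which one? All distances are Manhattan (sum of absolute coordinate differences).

E

d(X,A) = |3−(-6)| + |2−(-1)| = 9 + 3 = 12
d(X,B) = |3−(-12)| + |2−(-1)| = 15 + 3 = 18
d(X,C) = |3−7| + |2−(-5)| = 4 + 7 = 11
d(X,D) = |3−10| + |2−6| = 7 + 4 = 11
d(X,E) = |3−(-4)| + |2−2| = 7 + 0 = 7
The smallest is to E, so X lies in the Voronoi region of E.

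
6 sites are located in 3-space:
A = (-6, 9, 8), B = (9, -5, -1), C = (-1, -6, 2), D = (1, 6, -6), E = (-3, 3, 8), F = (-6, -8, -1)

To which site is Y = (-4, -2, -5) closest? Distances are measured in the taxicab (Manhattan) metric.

F

d(Y,A) = |-4−(-6)| + |-2−9| + |-5−8| = 2 + 11 + 13 = 26
d(Y,B) = |-4−9| + |-2−(-5)| + |-5−(-1)| = 13 + 3 + 4 = 20
d(Y,C) = |-4−(-1)| + |-2−(-6)| + |-5−2| = 3 + 4 + 7 = 14
d(Y,D) = |-4−1| + |-2−6| + |-5−(-6)| = 5 + 8 + 1 = 14
d(Y,E) = |-4−(-3)| + |-2−3| + |-5−8| = 1 + 5 + 13 = 19
d(Y,F) = |-4−(-6)| + |-2−(-8)| + |-5−(-1)| = 2 + 6 + 4 = 12
The smallest is to F, so Y lies in the Voronoi region of F.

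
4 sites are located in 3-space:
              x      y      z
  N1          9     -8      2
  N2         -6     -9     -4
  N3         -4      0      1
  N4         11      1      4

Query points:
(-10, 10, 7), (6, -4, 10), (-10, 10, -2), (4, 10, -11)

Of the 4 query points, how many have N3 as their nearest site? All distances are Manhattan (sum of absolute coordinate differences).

3

(-10, 10, 7) — d to each: N1:42, N2:34, N3:22, N4:33 → nearest is N3
(6, -4, 10) — d to each: N1:15, N2:31, N3:23, N4:16 → nearest is N1
(-10, 10, -2) — d to each: N1:41, N2:25, N3:19, N4:36 → nearest is N3
(4, 10, -11) — d to each: N1:36, N2:36, N3:30, N4:31 → nearest is N3
3 of the 4 points have N3 as nearest.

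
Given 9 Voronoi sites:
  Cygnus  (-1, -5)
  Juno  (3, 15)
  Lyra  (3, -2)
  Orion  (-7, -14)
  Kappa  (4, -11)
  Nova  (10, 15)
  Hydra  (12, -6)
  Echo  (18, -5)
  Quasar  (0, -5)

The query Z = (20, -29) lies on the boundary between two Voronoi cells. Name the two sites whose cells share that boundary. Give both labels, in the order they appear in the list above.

Squared distances from Z to each site:
d²(Z, Cygnus) = 441 + 576 = 1017
d²(Z, Juno) = 289 + 1936 = 2225
d²(Z, Lyra) = 289 + 729 = 1018
d²(Z, Orion) = 729 + 225 = 954
d²(Z, Kappa) = 256 + 324 = 580
d²(Z, Nova) = 100 + 1936 = 2036
d²(Z, Hydra) = 64 + 529 = 593
d²(Z, Echo) = 4 + 576 = 580
d²(Z, Quasar) = 400 + 576 = 976
Z is equidistant from Kappa and Echo (both at squared distance 580), and every other site is strictly farther — so Z lies on the Kappa–Echo Voronoi edge.

Kappa and Echo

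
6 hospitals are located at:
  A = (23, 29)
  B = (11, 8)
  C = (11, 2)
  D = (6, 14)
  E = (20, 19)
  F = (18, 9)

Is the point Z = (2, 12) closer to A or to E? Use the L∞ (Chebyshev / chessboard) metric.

E

d(Z,A) = max(21, 17) = 21
d(Z,E) = max(18, 7) = 18
21 > 18, so E is closer.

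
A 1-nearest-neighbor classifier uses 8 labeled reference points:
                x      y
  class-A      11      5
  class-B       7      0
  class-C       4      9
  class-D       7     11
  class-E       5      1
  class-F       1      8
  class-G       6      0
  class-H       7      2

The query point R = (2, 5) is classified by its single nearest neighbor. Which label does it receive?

Since √ is increasing, it suffices to compare squared distances:
d²(R, class-A) = 81 + 0 = 81
d²(R, class-B) = 25 + 25 = 50
d²(R, class-C) = 4 + 16 = 20
d²(R, class-D) = 25 + 36 = 61
d²(R, class-E) = 9 + 16 = 25
d²(R, class-F) = 1 + 9 = 10
d²(R, class-G) = 16 + 25 = 41
d²(R, class-H) = 25 + 9 = 34
Minimum is at class-F.

class-F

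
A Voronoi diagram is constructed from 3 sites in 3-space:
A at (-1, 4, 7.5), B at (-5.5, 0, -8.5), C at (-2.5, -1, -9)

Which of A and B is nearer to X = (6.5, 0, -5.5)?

Compare squared distances:
|XA|² = (6.5−(-1))² + (0−4)² + (-5.5−7.5)² = 56.25 + 16 + 169 = 241.25
|XB|² = (6.5−(-5.5))² + (0−0)² + (-5.5−(-8.5))² = 144 + 0 + 9 = 153
241.25 > 153, so B is closer.

B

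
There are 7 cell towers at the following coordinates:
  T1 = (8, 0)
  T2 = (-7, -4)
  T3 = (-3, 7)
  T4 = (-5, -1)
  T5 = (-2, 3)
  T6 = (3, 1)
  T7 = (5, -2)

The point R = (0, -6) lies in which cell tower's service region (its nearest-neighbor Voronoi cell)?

Compare squared distances (the ordering matches that of the actual distances):
|RT1|² = (0−8)² + (-6−0)² = 64 + 36 = 100
|RT2|² = (0−(-7))² + (-6−(-4))² = 49 + 4 = 53
|RT3|² = (0−(-3))² + (-6−7)² = 9 + 169 = 178
|RT4|² = (0−(-5))² + (-6−(-1))² = 25 + 25 = 50
|RT5|² = (0−(-2))² + (-6−3)² = 4 + 81 = 85
|RT6|² = (0−3)² + (-6−1)² = 9 + 49 = 58
|RT7|² = (0−5)² + (-6−(-2))² = 25 + 16 = 41
The smallest is to T7, so R lies in the Voronoi region of T7.

T7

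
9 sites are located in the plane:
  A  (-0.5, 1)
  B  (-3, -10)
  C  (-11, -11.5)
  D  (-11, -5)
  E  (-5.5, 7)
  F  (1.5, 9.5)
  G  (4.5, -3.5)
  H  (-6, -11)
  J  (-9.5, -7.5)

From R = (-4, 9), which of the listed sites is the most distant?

C

Squared Euclidean distances:
|RA|² = 12.25 + 64 = 76.25
|RB|² = 1 + 361 = 362
|RC|² = 49 + 420.25 = 469.25
|RD|² = 49 + 196 = 245
|RE|² = 2.25 + 4 = 6.25
|RF|² = 30.25 + 0.25 = 30.5
|RG|² = 72.25 + 156.25 = 228.5
|RH|² = 4 + 400 = 404
|RJ|² = 30.25 + 272.25 = 302.5
The largest is to C.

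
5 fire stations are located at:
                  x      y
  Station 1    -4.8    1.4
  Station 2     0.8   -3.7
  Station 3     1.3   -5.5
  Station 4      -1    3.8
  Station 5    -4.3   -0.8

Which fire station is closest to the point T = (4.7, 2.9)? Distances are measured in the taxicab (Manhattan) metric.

d(T, Station 1) = |4.7−(-4.8)| + |2.9−1.4| = 9.5 + 1.5 = 11
d(T, Station 2) = |4.7−0.8| + |2.9−(-3.7)| = 3.9 + 6.6 = 10.5
d(T, Station 3) = |4.7−1.3| + |2.9−(-5.5)| = 3.4 + 8.4 = 11.8
d(T, Station 4) = |4.7−(-1)| + |2.9−3.8| = 5.7 + 0.9 = 6.6
d(T, Station 5) = |4.7−(-4.3)| + |2.9−(-0.8)| = 9 + 3.7 = 12.7
Minimum is at Station 4.

Station 4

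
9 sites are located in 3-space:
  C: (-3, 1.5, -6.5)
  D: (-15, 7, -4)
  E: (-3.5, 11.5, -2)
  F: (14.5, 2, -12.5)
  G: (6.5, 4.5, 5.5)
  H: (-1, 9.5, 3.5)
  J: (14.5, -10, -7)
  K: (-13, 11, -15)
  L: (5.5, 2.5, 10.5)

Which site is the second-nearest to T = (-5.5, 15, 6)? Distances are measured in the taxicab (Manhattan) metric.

d(T,C) = 2.5 + 13.5 + 12.5 = 28.5
d(T,D) = 9.5 + 8 + 10 = 27.5
d(T,E) = 2 + 3.5 + 8 = 13.5
d(T,F) = 20 + 13 + 18.5 = 51.5
d(T,G) = 12 + 10.5 + 0.5 = 23
d(T,H) = 4.5 + 5.5 + 2.5 = 12.5
d(T,J) = 20 + 25 + 13 = 58
d(T,K) = 7.5 + 4 + 21 = 32.5
d(T,L) = 11 + 12.5 + 4.5 = 28
Sorted ascending: H, E, G, … — the second-nearest is E.

E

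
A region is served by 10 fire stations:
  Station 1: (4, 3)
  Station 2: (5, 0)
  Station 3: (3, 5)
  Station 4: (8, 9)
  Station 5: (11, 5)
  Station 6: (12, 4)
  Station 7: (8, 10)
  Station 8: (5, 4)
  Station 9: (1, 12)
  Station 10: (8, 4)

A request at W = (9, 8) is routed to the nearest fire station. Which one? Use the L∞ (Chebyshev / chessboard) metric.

Station 4

d(W, Station 1) = max(5, 5) = 5
d(W, Station 2) = max(4, 8) = 8
d(W, Station 3) = max(6, 3) = 6
d(W, Station 4) = max(1, 1) = 1
d(W, Station 5) = max(2, 3) = 3
d(W, Station 6) = max(3, 4) = 4
d(W, Station 7) = max(1, 2) = 2
d(W, Station 8) = max(4, 4) = 4
d(W, Station 9) = max(8, 4) = 8
d(W, Station 10) = max(1, 4) = 4
The smallest is to Station 4, so W lies in the Voronoi region of Station 4.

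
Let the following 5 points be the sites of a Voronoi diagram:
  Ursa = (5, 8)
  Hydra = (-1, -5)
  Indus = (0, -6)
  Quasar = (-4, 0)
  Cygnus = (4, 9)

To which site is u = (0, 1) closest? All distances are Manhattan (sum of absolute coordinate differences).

d(u, Ursa) = |0−5| + |1−8| = 5 + 7 = 12
d(u, Hydra) = |0−(-1)| + |1−(-5)| = 1 + 6 = 7
d(u, Indus) = |0−0| + |1−(-6)| = 0 + 7 = 7
d(u, Quasar) = |0−(-4)| + |1−0| = 4 + 1 = 5
d(u, Cygnus) = |0−4| + |1−9| = 4 + 8 = 12
Quasar is nearest.

Quasar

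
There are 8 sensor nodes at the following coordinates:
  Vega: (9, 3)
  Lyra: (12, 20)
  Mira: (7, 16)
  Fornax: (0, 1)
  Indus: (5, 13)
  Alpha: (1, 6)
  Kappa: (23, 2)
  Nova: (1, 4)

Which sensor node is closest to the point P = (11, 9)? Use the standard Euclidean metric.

Vega

Since √ is increasing, it suffices to compare squared distances:
d²(P, Vega) = 4 + 36 = 40
d²(P, Lyra) = 1 + 121 = 122
d²(P, Mira) = 16 + 49 = 65
d²(P, Fornax) = 121 + 64 = 185
d²(P, Indus) = 36 + 16 = 52
d²(P, Alpha) = 100 + 9 = 109
d²(P, Kappa) = 144 + 49 = 193
d²(P, Nova) = 100 + 25 = 125
The smallest is to Vega, so P lies in the Voronoi region of Vega.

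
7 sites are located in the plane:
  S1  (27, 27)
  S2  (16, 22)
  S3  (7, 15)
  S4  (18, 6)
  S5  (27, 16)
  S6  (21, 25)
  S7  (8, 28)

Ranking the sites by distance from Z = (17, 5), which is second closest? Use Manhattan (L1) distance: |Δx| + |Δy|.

d(Z,S1) = |17−27| + |5−27| = 10 + 22 = 32
d(Z,S2) = |17−16| + |5−22| = 1 + 17 = 18
d(Z,S3) = |17−7| + |5−15| = 10 + 10 = 20
d(Z,S4) = |17−18| + |5−6| = 1 + 1 = 2
d(Z,S5) = |17−27| + |5−16| = 10 + 11 = 21
d(Z,S6) = |17−21| + |5−25| = 4 + 20 = 24
d(Z,S7) = |17−8| + |5−28| = 9 + 23 = 32
Sorted ascending: S4, S2, S3, … — the second-nearest is S2.

S2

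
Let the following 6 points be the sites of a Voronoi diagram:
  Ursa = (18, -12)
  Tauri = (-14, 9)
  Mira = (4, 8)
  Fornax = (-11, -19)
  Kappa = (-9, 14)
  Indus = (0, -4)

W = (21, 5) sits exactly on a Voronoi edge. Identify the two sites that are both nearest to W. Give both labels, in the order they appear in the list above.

Squared distances from W to each site:
d²(W, Ursa) = (21−18)² + (5−(-12))² = 9 + 289 = 298
d²(W, Tauri) = (21−(-14))² + (5−9)² = 1225 + 16 = 1241
d²(W, Mira) = (21−4)² + (5−8)² = 289 + 9 = 298
d²(W, Fornax) = (21−(-11))² + (5−(-19))² = 1024 + 576 = 1600
d²(W, Kappa) = (21−(-9))² + (5−14)² = 900 + 81 = 981
d²(W, Indus) = (21−0)² + (5−(-4))² = 441 + 81 = 522
W is equidistant from Ursa and Mira (both at squared distance 298), and every other site is strictly farther — so W lies on the Ursa–Mira Voronoi edge.

Ursa and Mira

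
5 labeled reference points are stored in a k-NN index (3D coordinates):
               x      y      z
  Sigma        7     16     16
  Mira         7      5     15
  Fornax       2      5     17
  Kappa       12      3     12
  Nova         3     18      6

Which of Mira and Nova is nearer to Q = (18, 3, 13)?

Mira

Compare squared distances:
d²(Q, Mira) = (18−7)² + (3−5)² + (13−15)² = 121 + 4 + 4 = 129
d²(Q, Nova) = (18−3)² + (3−18)² + (13−6)² = 225 + 225 + 49 = 499
129 < 499, so Mira is closer.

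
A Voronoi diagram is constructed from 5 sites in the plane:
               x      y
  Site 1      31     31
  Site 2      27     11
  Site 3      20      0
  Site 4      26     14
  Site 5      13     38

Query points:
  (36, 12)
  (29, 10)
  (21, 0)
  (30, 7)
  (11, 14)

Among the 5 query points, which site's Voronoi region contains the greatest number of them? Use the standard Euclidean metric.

(36, 12) — d² to each: Site 1:386, Site 2:82, Site 3:400, Site 4:104, Site 5:1205 → nearest is Site 2
(29, 10) — d² to each: Site 1:445, Site 2:5, Site 3:181, Site 4:25, Site 5:1040 → nearest is Site 2
(21, 0) — d² to each: Site 1:1061, Site 2:157, Site 3:1, Site 4:221, Site 5:1508 → nearest is Site 3
(30, 7) — d² to each: Site 1:577, Site 2:25, Site 3:149, Site 4:65, Site 5:1250 → nearest is Site 2
(11, 14) — d² to each: Site 1:689, Site 2:265, Site 3:277, Site 4:225, Site 5:580 → nearest is Site 4
Tally — Site 2:3, Site 3:1, Site 4:1. Site 2 captures the most (3).

Site 2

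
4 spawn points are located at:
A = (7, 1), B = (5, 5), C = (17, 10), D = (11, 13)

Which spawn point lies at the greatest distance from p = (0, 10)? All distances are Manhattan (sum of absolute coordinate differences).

C

d(p,A) = |0−7| + |10−1| = 7 + 9 = 16
d(p,B) = |0−5| + |10−5| = 5 + 5 = 10
d(p,C) = |0−17| + |10−10| = 17 + 0 = 17
d(p,D) = |0−11| + |10−13| = 11 + 3 = 14
The largest is to C.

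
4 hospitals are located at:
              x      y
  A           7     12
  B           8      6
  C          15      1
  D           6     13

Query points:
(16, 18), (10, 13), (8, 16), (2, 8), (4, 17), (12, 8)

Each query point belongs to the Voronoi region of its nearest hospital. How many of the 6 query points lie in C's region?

(16, 18) — d² to each: A:117, B:208, C:290, D:125 → nearest is A
(10, 13) — d² to each: A:10, B:53, C:169, D:16 → nearest is A
(8, 16) — d² to each: A:17, B:100, C:274, D:13 → nearest is D
(2, 8) — d² to each: A:41, B:40, C:218, D:41 → nearest is B
(4, 17) — d² to each: A:34, B:137, C:377, D:20 → nearest is D
(12, 8) — d² to each: A:41, B:20, C:58, D:61 → nearest is B
0 of the 6 points have C as nearest.

0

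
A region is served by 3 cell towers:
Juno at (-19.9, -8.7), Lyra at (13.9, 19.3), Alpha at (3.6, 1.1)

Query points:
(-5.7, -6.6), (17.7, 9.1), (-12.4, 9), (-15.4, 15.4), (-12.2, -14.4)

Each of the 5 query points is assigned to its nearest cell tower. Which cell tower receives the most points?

Alpha

(-5.7, -6.6) — d² to each: Juno:206.05, Lyra:1054.97, Alpha:145.78 → nearest is Alpha
(17.7, 9.1) — d² to each: Juno:1730.6, Lyra:118.48, Alpha:262.81 → nearest is Lyra
(-12.4, 9) — d² to each: Juno:369.54, Lyra:797.78, Alpha:318.41 → nearest is Alpha
(-15.4, 15.4) — d² to each: Juno:601.06, Lyra:873.7, Alpha:565.49 → nearest is Alpha
(-12.2, -14.4) — d² to each: Juno:91.78, Lyra:1816.9, Alpha:489.89 → nearest is Juno
Tally — Juno:1, Lyra:1, Alpha:3. Alpha captures the most (3).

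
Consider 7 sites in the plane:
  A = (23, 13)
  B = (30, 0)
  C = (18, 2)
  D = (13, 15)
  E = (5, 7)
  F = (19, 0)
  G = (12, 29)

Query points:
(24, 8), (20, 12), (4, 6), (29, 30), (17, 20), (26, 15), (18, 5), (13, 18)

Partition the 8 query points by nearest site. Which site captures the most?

A

(24, 8) — d² to each: A:26, B:100, C:72, D:170, E:362, F:89, G:585 → nearest is A
(20, 12) — d² to each: A:10, B:244, C:104, D:58, E:250, F:145, G:353 → nearest is A
(4, 6) — d² to each: A:410, B:712, C:212, D:162, E:2, F:261, G:593 → nearest is E
(29, 30) — d² to each: A:325, B:901, C:905, D:481, E:1105, F:1000, G:290 → nearest is G
(17, 20) — d² to each: A:85, B:569, C:325, D:41, E:313, F:404, G:106 → nearest is D
(26, 15) — d² to each: A:13, B:241, C:233, D:169, E:505, F:274, G:392 → nearest is A
(18, 5) — d² to each: A:89, B:169, C:9, D:125, E:173, F:26, G:612 → nearest is C
(13, 18) — d² to each: A:125, B:613, C:281, D:9, E:185, F:360, G:122 → nearest is D
Tally — A:3, C:1, D:2, E:1, G:1. A captures the most (3).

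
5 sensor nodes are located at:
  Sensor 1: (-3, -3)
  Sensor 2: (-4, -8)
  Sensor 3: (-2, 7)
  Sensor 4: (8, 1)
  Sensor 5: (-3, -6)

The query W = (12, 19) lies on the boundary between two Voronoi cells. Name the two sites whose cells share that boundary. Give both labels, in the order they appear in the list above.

Squared distances from W to each site:
d²(W, Sensor 1) = (12−(-3))² + (19−(-3))² = 225 + 484 = 709
d²(W, Sensor 2) = (12−(-4))² + (19−(-8))² = 256 + 729 = 985
d²(W, Sensor 3) = (12−(-2))² + (19−7)² = 196 + 144 = 340
d²(W, Sensor 4) = (12−8)² + (19−1)² = 16 + 324 = 340
d²(W, Sensor 5) = (12−(-3))² + (19−(-6))² = 225 + 625 = 850
W is equidistant from Sensor 3 and Sensor 4 (both at squared distance 340), and every other site is strictly farther — so W lies on the Sensor 3–Sensor 4 Voronoi edge.

Sensor 3 and Sensor 4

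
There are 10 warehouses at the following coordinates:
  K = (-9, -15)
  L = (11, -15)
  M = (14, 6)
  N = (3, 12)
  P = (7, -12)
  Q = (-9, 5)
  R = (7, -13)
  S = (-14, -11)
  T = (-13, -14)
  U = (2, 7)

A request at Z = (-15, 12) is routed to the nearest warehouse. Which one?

Q

Compare squared distances (the ordering matches that of the actual distances):
|ZK|² = (-15−(-9))² + (12−(-15))² = 36 + 729 = 765
|ZL|² = (-15−11)² + (12−(-15))² = 676 + 729 = 1405
|ZM|² = (-15−14)² + (12−6)² = 841 + 36 = 877
|ZN|² = (-15−3)² + (12−12)² = 324 + 0 = 324
|ZP|² = (-15−7)² + (12−(-12))² = 484 + 576 = 1060
|ZQ|² = (-15−(-9))² + (12−5)² = 36 + 49 = 85
|ZR|² = (-15−7)² + (12−(-13))² = 484 + 625 = 1109
|ZS|² = (-15−(-14))² + (12−(-11))² = 1 + 529 = 530
|ZT|² = (-15−(-13))² + (12−(-14))² = 4 + 676 = 680
|ZU|² = (-15−2)² + (12−7)² = 289 + 25 = 314
Minimum is at Q.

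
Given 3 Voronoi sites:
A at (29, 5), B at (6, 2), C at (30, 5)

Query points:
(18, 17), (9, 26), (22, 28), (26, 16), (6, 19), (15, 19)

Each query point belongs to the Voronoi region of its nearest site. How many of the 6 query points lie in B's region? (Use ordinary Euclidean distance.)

(18, 17) — d² to each: A:265, B:369, C:288 → nearest is A
(9, 26) — d² to each: A:841, B:585, C:882 → nearest is B
(22, 28) — d² to each: A:578, B:932, C:593 → nearest is A
(26, 16) — d² to each: A:130, B:596, C:137 → nearest is A
(6, 19) — d² to each: A:725, B:289, C:772 → nearest is B
(15, 19) — d² to each: A:392, B:370, C:421 → nearest is B
3 of the 6 points have B as nearest.

3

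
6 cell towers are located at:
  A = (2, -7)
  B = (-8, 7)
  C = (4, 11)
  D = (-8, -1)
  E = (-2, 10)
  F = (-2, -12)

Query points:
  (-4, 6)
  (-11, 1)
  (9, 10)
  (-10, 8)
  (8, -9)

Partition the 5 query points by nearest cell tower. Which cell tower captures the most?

B

(-4, 6) — d² to each: A:205, B:17, C:89, D:65, E:20, F:328 → nearest is B
(-11, 1) — d² to each: A:233, B:45, C:325, D:13, E:162, F:250 → nearest is D
(9, 10) — d² to each: A:338, B:298, C:26, D:410, E:121, F:605 → nearest is C
(-10, 8) — d² to each: A:369, B:5, C:205, D:85, E:68, F:464 → nearest is B
(8, -9) — d² to each: A:40, B:512, C:416, D:320, E:461, F:109 → nearest is A
Tally — A:1, B:2, C:1, D:1. B captures the most (2).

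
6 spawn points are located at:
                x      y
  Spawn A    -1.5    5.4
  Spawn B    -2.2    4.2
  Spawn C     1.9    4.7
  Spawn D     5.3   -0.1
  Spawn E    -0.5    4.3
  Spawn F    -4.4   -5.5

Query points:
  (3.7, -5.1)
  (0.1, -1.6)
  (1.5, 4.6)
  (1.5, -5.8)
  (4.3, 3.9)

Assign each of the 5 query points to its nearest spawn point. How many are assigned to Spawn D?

2

(3.7, -5.1) — d² to each: Spawn A:137.29, Spawn B:121.3, Spawn C:99.28, Spawn D:27.56, Spawn E:106, Spawn F:65.77 → nearest is Spawn D
(0.1, -1.6) — d² to each: Spawn A:51.56, Spawn B:38.93, Spawn C:42.93, Spawn D:29.29, Spawn E:35.17, Spawn F:35.46 → nearest is Spawn D
(1.5, 4.6) — d² to each: Spawn A:9.64, Spawn B:13.85, Spawn C:0.17, Spawn D:36.53, Spawn E:4.09, Spawn F:136.82 → nearest is Spawn C
(1.5, -5.8) — d² to each: Spawn A:134.44, Spawn B:113.69, Spawn C:110.41, Spawn D:46.93, Spawn E:106.01, Spawn F:34.9 → nearest is Spawn F
(4.3, 3.9) — d² to each: Spawn A:35.89, Spawn B:42.34, Spawn C:6.4, Spawn D:17, Spawn E:23.2, Spawn F:164.05 → nearest is Spawn C
2 of the 5 points have Spawn D as nearest.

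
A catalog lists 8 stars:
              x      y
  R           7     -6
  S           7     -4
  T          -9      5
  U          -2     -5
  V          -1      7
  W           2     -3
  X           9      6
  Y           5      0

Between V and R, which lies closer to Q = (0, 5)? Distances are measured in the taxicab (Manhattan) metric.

V

d(Q,V) = |0−(-1)| + |5−7| = 1 + 2 = 3
d(Q,R) = |0−7| + |5−(-6)| = 7 + 11 = 18
3 < 18, so V is closer.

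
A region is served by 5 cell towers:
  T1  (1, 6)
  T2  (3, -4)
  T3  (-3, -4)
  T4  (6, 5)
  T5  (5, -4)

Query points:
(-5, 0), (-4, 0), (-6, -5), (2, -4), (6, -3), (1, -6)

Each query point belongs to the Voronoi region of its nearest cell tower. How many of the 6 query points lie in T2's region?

(-5, 0) — d² to each: T1:72, T2:80, T3:20, T4:146, T5:116 → nearest is T3
(-4, 0) — d² to each: T1:61, T2:65, T3:17, T4:125, T5:97 → nearest is T3
(-6, -5) — d² to each: T1:170, T2:82, T3:10, T4:244, T5:122 → nearest is T3
(2, -4) — d² to each: T1:101, T2:1, T3:25, T4:97, T5:9 → nearest is T2
(6, -3) — d² to each: T1:106, T2:10, T3:82, T4:64, T5:2 → nearest is T5
(1, -6) — d² to each: T1:144, T2:8, T3:20, T4:146, T5:20 → nearest is T2
2 of the 6 points have T2 as nearest.

2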